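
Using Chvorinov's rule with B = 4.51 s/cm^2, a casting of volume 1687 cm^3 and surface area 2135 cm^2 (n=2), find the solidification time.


Formula: t_s = B * (V/A)^n  (Chvorinov's rule, n=2)
Modulus M = V/A = 1687/2135 = 0.790164 cm
M^2 = 0.790164^2 = 0.624359 cm^2
t_s = 4.51 * 0.624359 = 2.8159 s


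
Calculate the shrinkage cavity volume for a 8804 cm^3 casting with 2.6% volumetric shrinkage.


Formula: V_shrink = V_casting * shrinkage_pct / 100
V_shrink = 8804 cm^3 * 2.6 / 100 = 228.9040 cm^3

228.9040 cm^3


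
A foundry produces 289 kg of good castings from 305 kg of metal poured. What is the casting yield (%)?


Formula: Casting Yield = (W_good / W_total) * 100
Yield = (289 kg / 305 kg) * 100 = 94.7541%

94.7541%


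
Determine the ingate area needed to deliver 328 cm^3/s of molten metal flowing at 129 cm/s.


Formula: A_ingate = Q / v  (continuity equation)
A = 328 cm^3/s / 129 cm/s = 2.5426 cm^2

Answer: 2.5426 cm^2


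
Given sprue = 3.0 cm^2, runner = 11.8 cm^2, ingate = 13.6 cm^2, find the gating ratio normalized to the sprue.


Sprue:Runner:Ingate = 1 : 11.8/3.0 : 13.6/3.0 = 1:3.93:4.53

Final answer: 1:3.93:4.53


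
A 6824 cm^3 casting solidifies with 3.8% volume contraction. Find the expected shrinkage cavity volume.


Formula: V_shrink = V_casting * shrinkage_pct / 100
V_shrink = 6824 cm^3 * 3.8 / 100 = 259.3120 cm^3

Answer: 259.3120 cm^3


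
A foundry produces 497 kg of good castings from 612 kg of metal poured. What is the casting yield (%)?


Formula: Casting Yield = (W_good / W_total) * 100
Yield = (497 kg / 612 kg) * 100 = 81.2092%

Final answer: 81.2092%


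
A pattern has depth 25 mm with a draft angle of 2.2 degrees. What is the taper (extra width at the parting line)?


Formula: taper = depth * tan(draft_angle)
tan(2.2 deg) = 0.0384161
taper = 25 mm * 0.0384161 = 0.9604 mm

0.9604 mm


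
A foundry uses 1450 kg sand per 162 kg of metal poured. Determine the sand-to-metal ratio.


Formula: Sand-to-Metal Ratio = W_sand / W_metal
Ratio = 1450 kg / 162 kg = 8.9506

Answer: 8.9506


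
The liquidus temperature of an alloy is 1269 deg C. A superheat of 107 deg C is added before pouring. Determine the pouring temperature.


Formula: T_pour = T_melt + Superheat
T_pour = 1269 + 107 = 1376 deg C

1376 deg C


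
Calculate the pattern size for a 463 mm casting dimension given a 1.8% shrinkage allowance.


Formula: L_pattern = L_casting * (1 + shrinkage_rate/100)
Shrinkage factor = 1 + 1.8/100 = 1.018
L_pattern = 463 mm * 1.018 = 471.3340 mm

Answer: 471.3340 mm


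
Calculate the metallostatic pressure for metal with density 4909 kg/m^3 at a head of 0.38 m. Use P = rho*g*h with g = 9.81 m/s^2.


Formula: P = rho * g * h
rho * g = 4909 * 9.81 = 48157.29 N/m^3
P = 48157.29 * 0.38 = 18299.7702 Pa

18299.7702 Pa


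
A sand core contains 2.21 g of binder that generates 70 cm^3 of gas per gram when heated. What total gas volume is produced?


Formula: V_gas = W_binder * gas_evolution_rate
V = 2.21 g * 70 cm^3/g = 154.7000 cm^3

Final answer: 154.7000 cm^3


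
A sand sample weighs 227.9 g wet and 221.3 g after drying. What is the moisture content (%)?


Formula: MC = (W_wet - W_dry) / W_wet * 100
Water mass = 227.9 - 221.3 = 6.6 g
MC = 6.6 / 227.9 * 100 = 2.8960%

Answer: 2.8960%


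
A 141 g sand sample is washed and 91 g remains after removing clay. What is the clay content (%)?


Formula: Clay% = (W_total - W_washed) / W_total * 100
Clay mass = 141 - 91 = 50 g
Clay% = 50 / 141 * 100 = 35.4610%

Answer: 35.4610%


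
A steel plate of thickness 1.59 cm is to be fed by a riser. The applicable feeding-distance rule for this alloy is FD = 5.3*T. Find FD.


Formula: FD = 5.3 * T  (riser feeding-distance rule)
FD = 5.3 * 1.59 cm = 8.4270 cm

8.4270 cm


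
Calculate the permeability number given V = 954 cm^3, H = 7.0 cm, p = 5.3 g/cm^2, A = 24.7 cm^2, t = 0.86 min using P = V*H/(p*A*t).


Formula: Permeability Number P = (V * H) / (p * A * t)
Numerator: V * H = 954 * 7.0 = 6678.0
Denominator: p * A * t = 5.3 * 24.7 * 0.86 = 112.5826
P = 6678.0 / 112.5826 = 59.3164


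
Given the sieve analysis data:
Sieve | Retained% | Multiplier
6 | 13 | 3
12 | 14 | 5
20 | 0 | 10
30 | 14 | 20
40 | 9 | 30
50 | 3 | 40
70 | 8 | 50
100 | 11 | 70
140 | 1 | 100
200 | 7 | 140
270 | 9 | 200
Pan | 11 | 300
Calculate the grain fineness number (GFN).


Formula: GFN = sum(pct * multiplier) / sum(pct)
sum(pct * multiplier) = 8129
sum(pct) = 100
GFN = 8129 / 100 = 81.29

Final answer: 81.29


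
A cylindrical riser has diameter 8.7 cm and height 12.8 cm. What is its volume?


Formula: V = pi * (D/2)^2 * H  (cylinder volume)
Radius = D/2 = 8.7/2 = 4.35 cm
V = pi * 4.35^2 * 12.8 = 760.9189 cm^3

760.9189 cm^3


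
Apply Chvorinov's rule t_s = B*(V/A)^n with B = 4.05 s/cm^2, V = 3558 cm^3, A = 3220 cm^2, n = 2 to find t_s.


Formula: t_s = B * (V/A)^n  (Chvorinov's rule, n=2)
Modulus M = V/A = 3558/3220 = 1.104969 cm
M^2 = 1.104969^2 = 1.220956 cm^2
t_s = 4.05 * 1.220956 = 4.9449 s


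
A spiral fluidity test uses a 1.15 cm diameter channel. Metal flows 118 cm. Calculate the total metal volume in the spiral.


Formula: V = pi * (d/2)^2 * L  (cylinder volume)
Radius = 1.15/2 = 0.575 cm
V = pi * 0.575^2 * 118 = 122.5653 cm^3

122.5653 cm^3


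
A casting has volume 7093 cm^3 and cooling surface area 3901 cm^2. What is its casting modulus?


Formula: Casting Modulus M = V / A
M = 7093 cm^3 / 3901 cm^2 = 1.8183 cm

1.8183 cm


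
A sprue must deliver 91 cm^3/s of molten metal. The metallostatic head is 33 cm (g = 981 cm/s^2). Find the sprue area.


Formula: v = sqrt(2*g*h), A = Q/v
Velocity: v = sqrt(2 * 981 * 33) = sqrt(64746) = 254.4524 cm/s
Sprue area: A = Q / v = 91 / 254.4524 = 0.3576 cm^2

Answer: 0.3576 cm^2


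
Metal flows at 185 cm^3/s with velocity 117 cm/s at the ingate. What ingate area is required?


Formula: A_ingate = Q / v  (continuity equation)
A = 185 cm^3/s / 117 cm/s = 1.5812 cm^2

Answer: 1.5812 cm^2


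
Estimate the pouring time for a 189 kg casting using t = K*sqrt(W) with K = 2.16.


Formula: t = K * sqrt(W)
sqrt(W) = sqrt(189) = 13.74773
t = 2.16 * 13.74773 = 29.6951 s

Final answer: 29.6951 s


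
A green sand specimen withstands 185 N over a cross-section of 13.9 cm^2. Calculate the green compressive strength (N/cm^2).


Formula: Compressive Strength = Force / Area
Strength = 185 N / 13.9 cm^2 = 13.3094 N/cm^2


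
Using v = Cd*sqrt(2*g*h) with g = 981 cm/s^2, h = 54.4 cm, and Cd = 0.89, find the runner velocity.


Formula: v = Cd * sqrt(2 * g * h)  (Torricelli with discharge coefficient)
2*g*h = 2 * 981 * 54.4 = 106732.8 cm^2/s^2
sqrt(106732.8) = 326.69986 cm/s
v = 0.89 * 326.69986 = 290.7629 cm/s


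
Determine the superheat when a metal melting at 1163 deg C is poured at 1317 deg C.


Formula: Superheat = T_pour - T_melt
Superheat = 1317 - 1163 = 154 deg C


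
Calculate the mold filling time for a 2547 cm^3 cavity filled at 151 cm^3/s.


Formula: t_fill = V_mold / Q_flow
t = 2547 cm^3 / 151 cm^3/s = 16.8675 s

Final answer: 16.8675 s


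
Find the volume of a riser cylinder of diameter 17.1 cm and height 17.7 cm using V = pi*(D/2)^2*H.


Formula: V = pi * (D/2)^2 * H  (cylinder volume)
Radius = D/2 = 17.1/2 = 8.55 cm
V = pi * 8.55^2 * 17.7 = 4064.9515 cm^3


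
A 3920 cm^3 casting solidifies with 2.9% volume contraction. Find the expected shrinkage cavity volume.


Formula: V_shrink = V_casting * shrinkage_pct / 100
V_shrink = 3920 cm^3 * 2.9 / 100 = 113.6800 cm^3

113.6800 cm^3


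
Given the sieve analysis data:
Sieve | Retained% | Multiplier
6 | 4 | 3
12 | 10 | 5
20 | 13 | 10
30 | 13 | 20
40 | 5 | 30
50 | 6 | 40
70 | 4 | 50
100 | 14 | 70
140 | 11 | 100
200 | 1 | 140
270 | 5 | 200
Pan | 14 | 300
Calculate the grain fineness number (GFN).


Formula: GFN = sum(pct * multiplier) / sum(pct)
sum(pct * multiplier) = 8462
sum(pct) = 100
GFN = 8462 / 100 = 84.62

Answer: 84.62


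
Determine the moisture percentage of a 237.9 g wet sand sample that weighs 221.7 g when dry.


Formula: MC = (W_wet - W_dry) / W_wet * 100
Water mass = 237.9 - 221.7 = 16.2 g
MC = 16.2 / 237.9 * 100 = 6.8096%

Answer: 6.8096%


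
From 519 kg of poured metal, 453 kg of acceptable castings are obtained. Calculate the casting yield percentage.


Formula: Casting Yield = (W_good / W_total) * 100
Yield = (453 kg / 519 kg) * 100 = 87.2832%

Final answer: 87.2832%


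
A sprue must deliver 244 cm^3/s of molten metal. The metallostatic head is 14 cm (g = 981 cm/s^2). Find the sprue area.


Formula: v = sqrt(2*g*h), A = Q/v
Velocity: v = sqrt(2 * 981 * 14) = sqrt(27468) = 165.7347 cm/s
Sprue area: A = Q / v = 244 / 165.7347 = 1.4722 cm^2

1.4722 cm^2


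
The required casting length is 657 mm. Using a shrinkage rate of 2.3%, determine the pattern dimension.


Formula: L_pattern = L_casting * (1 + shrinkage_rate/100)
Shrinkage factor = 1 + 2.3/100 = 1.023
L_pattern = 657 mm * 1.023 = 672.1110 mm

Answer: 672.1110 mm


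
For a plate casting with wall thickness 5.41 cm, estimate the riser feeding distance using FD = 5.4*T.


Formula: FD = 5.4 * T  (riser feeding-distance rule)
FD = 5.4 * 5.41 cm = 29.2140 cm

29.2140 cm


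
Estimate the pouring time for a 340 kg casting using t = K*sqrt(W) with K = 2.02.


Formula: t = K * sqrt(W)
sqrt(W) = sqrt(340) = 18.43909
t = 2.02 * 18.43909 = 37.2470 s

37.2470 s


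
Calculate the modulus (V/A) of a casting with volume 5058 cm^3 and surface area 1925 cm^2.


Formula: Casting Modulus M = V / A
M = 5058 cm^3 / 1925 cm^2 = 2.6275 cm

Final answer: 2.6275 cm


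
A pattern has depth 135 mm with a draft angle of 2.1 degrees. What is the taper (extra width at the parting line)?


Formula: taper = depth * tan(draft_angle)
tan(2.1 deg) = 0.0366683
taper = 135 mm * 0.0366683 = 4.9502 mm

4.9502 mm


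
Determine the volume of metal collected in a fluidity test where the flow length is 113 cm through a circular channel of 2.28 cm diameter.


Formula: V = pi * (d/2)^2 * L  (cylinder volume)
Radius = 2.28/2 = 1.14 cm
V = pi * 1.14^2 * 113 = 461.3580 cm^3

461.3580 cm^3


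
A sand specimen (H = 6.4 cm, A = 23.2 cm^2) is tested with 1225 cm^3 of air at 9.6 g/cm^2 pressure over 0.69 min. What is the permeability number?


Formula: Permeability Number P = (V * H) / (p * A * t)
Numerator: V * H = 1225 * 6.4 = 7840.0
Denominator: p * A * t = 9.6 * 23.2 * 0.69 = 153.6768
P = 7840.0 / 153.6768 = 51.0162

Final answer: 51.0162


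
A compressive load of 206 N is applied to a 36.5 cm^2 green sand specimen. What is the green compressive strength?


Formula: Compressive Strength = Force / Area
Strength = 206 N / 36.5 cm^2 = 5.6438 N/cm^2

Answer: 5.6438 N/cm^2


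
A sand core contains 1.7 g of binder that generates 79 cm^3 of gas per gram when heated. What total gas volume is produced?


Formula: V_gas = W_binder * gas_evolution_rate
V = 1.7 g * 79 cm^3/g = 134.3000 cm^3

Final answer: 134.3000 cm^3


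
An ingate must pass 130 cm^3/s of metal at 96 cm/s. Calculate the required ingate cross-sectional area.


Formula: A_ingate = Q / v  (continuity equation)
A = 130 cm^3/s / 96 cm/s = 1.3542 cm^2

Answer: 1.3542 cm^2


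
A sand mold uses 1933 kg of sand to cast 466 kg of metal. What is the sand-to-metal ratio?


Formula: Sand-to-Metal Ratio = W_sand / W_metal
Ratio = 1933 kg / 466 kg = 4.1481


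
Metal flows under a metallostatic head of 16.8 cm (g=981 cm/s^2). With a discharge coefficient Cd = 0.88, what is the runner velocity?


Formula: v = Cd * sqrt(2 * g * h)  (Torricelli with discharge coefficient)
2*g*h = 2 * 981 * 16.8 = 32961.6 cm^2/s^2
sqrt(32961.6) = 181.55330 cm/s
v = 0.88 * 181.55330 = 159.7669 cm/s


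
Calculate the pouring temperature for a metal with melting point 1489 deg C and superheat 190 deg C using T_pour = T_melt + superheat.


Formula: T_pour = T_melt + Superheat
T_pour = 1489 + 190 = 1679 deg C

1679 deg C


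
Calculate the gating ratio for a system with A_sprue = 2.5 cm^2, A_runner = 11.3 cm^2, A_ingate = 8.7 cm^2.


Sprue:Runner:Ingate = 1 : 11.3/2.5 : 8.7/2.5 = 1:4.52:3.48

Answer: 1:4.52:3.48


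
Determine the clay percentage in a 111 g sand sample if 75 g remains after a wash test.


Formula: Clay% = (W_total - W_washed) / W_total * 100
Clay mass = 111 - 75 = 36 g
Clay% = 36 / 111 * 100 = 32.4324%

32.4324%


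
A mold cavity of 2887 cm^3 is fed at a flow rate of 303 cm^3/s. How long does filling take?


Formula: t_fill = V_mold / Q_flow
t = 2887 cm^3 / 303 cm^3/s = 9.5281 s

Final answer: 9.5281 s


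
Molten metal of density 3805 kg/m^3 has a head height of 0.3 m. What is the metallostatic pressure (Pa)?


Formula: P = rho * g * h
rho * g = 3805 * 9.81 = 37327.05 N/m^3
P = 37327.05 * 0.3 = 11198.1150 Pa

11198.1150 Pa


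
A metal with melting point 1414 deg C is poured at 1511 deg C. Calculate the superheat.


Formula: Superheat = T_pour - T_melt
Superheat = 1511 - 1414 = 97 deg C

97 deg C


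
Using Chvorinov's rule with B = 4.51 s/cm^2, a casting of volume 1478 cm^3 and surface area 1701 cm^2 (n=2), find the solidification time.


Formula: t_s = B * (V/A)^n  (Chvorinov's rule, n=2)
Modulus M = V/A = 1478/1701 = 0.868901 cm
M^2 = 0.868901^2 = 0.754989 cm^2
t_s = 4.51 * 0.754989 = 3.4050 s

Answer: 3.4050 s


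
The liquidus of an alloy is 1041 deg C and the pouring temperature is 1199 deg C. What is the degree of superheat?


Formula: Superheat = T_pour - T_melt
Superheat = 1199 - 1041 = 158 deg C

Final answer: 158 deg C


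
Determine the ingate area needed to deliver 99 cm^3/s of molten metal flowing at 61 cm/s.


Formula: A_ingate = Q / v  (continuity equation)
A = 99 cm^3/s / 61 cm/s = 1.6230 cm^2

Answer: 1.6230 cm^2


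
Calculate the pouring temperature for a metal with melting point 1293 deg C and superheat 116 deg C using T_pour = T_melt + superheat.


Formula: T_pour = T_melt + Superheat
T_pour = 1293 + 116 = 1409 deg C

1409 deg C


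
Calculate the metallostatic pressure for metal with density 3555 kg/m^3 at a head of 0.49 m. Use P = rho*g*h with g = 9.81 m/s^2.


Formula: P = rho * g * h
rho * g = 3555 * 9.81 = 34874.55 N/m^3
P = 34874.55 * 0.49 = 17088.5295 Pa


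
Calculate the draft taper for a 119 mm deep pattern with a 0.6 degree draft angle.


Formula: taper = depth * tan(draft_angle)
tan(0.6 deg) = 0.0104724
taper = 119 mm * 0.0104724 = 1.2462 mm


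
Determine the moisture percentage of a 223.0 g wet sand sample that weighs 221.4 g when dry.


Formula: MC = (W_wet - W_dry) / W_wet * 100
Water mass = 223.0 - 221.4 = 1.6 g
MC = 1.6 / 223.0 * 100 = 0.7175%

Final answer: 0.7175%


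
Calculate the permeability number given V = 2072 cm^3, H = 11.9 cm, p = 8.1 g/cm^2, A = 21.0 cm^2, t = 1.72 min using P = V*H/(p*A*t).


Formula: Permeability Number P = (V * H) / (p * A * t)
Numerator: V * H = 2072 * 11.9 = 24656.8
Denominator: p * A * t = 8.1 * 21.0 * 1.72 = 292.572
P = 24656.8 / 292.572 = 84.2760

84.2760


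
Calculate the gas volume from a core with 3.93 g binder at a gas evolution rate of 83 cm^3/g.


Formula: V_gas = W_binder * gas_evolution_rate
V = 3.93 g * 83 cm^3/g = 326.1900 cm^3

Answer: 326.1900 cm^3


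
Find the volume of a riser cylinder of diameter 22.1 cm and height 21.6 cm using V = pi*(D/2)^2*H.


Formula: V = pi * (D/2)^2 * H  (cylinder volume)
Radius = D/2 = 22.1/2 = 11.05 cm
V = pi * 11.05^2 * 21.6 = 8285.6804 cm^3


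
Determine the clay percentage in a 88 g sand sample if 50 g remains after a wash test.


Formula: Clay% = (W_total - W_washed) / W_total * 100
Clay mass = 88 - 50 = 38 g
Clay% = 38 / 88 * 100 = 43.1818%

Answer: 43.1818%


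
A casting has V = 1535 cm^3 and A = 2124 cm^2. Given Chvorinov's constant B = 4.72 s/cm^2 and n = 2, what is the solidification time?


Formula: t_s = B * (V/A)^n  (Chvorinov's rule, n=2)
Modulus M = V/A = 1535/2124 = 0.722693 cm
M^2 = 0.722693^2 = 0.522285 cm^2
t_s = 4.72 * 0.522285 = 2.4652 s

2.4652 s


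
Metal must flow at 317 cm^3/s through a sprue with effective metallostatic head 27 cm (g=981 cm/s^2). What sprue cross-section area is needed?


Formula: v = sqrt(2*g*h), A = Q/v
Velocity: v = sqrt(2 * 981 * 27) = sqrt(52974) = 230.1608 cm/s
Sprue area: A = Q / v = 317 / 230.1608 = 1.3773 cm^2

1.3773 cm^2


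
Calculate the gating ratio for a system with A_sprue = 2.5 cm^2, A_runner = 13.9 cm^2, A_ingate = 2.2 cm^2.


Sprue:Runner:Ingate = 1 : 13.9/2.5 : 2.2/2.5 = 1:5.56:0.88

Answer: 1:5.56:0.88


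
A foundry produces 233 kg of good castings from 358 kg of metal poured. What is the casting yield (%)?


Formula: Casting Yield = (W_good / W_total) * 100
Yield = (233 kg / 358 kg) * 100 = 65.0838%

Final answer: 65.0838%


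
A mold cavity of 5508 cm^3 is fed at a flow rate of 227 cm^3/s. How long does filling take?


Formula: t_fill = V_mold / Q_flow
t = 5508 cm^3 / 227 cm^3/s = 24.2643 s


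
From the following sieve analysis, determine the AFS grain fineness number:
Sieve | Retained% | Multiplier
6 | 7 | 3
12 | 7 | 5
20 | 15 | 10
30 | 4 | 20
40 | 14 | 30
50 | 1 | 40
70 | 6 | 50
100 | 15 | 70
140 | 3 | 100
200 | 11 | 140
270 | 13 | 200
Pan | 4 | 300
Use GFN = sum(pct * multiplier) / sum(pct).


Formula: GFN = sum(pct * multiplier) / sum(pct)
sum(pct * multiplier) = 7736
sum(pct) = 100
GFN = 7736 / 100 = 77.36

Final answer: 77.36


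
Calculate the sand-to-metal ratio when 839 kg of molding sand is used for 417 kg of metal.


Formula: Sand-to-Metal Ratio = W_sand / W_metal
Ratio = 839 kg / 417 kg = 2.0120

Answer: 2.0120


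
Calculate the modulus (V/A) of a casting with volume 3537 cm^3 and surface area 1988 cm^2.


Formula: Casting Modulus M = V / A
M = 3537 cm^3 / 1988 cm^2 = 1.7792 cm

1.7792 cm


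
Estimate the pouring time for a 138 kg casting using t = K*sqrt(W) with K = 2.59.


Formula: t = K * sqrt(W)
sqrt(W) = sqrt(138) = 11.74734
t = 2.59 * 11.74734 = 30.4256 s

30.4256 s


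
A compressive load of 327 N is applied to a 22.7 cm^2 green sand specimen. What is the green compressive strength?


Formula: Compressive Strength = Force / Area
Strength = 327 N / 22.7 cm^2 = 14.4053 N/cm^2

14.4053 N/cm^2


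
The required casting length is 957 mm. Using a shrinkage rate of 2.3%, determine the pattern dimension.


Formula: L_pattern = L_casting * (1 + shrinkage_rate/100)
Shrinkage factor = 1 + 2.3/100 = 1.023
L_pattern = 957 mm * 1.023 = 979.0110 mm

Final answer: 979.0110 mm


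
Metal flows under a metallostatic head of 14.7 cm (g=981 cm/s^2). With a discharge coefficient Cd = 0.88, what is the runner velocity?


Formula: v = Cd * sqrt(2 * g * h)  (Torricelli with discharge coefficient)
2*g*h = 2 * 981 * 14.7 = 28841.4 cm^2/s^2
sqrt(28841.4) = 169.82756 cm/s
v = 0.88 * 169.82756 = 149.4483 cm/s

Final answer: 149.4483 cm/s


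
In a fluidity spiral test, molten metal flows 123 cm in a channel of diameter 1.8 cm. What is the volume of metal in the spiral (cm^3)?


Formula: V = pi * (d/2)^2 * L  (cylinder volume)
Radius = 1.8/2 = 0.9 cm
V = pi * 0.9^2 * 123 = 312.9969 cm^3

Final answer: 312.9969 cm^3


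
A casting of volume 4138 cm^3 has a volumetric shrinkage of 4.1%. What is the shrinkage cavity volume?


Formula: V_shrink = V_casting * shrinkage_pct / 100
V_shrink = 4138 cm^3 * 4.1 / 100 = 169.6580 cm^3

Final answer: 169.6580 cm^3


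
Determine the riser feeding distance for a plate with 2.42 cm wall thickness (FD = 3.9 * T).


Formula: FD = 3.9 * T  (riser feeding-distance rule)
FD = 3.9 * 2.42 cm = 9.4380 cm

Answer: 9.4380 cm


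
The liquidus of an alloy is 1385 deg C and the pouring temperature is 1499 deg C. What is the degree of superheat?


Formula: Superheat = T_pour - T_melt
Superheat = 1499 - 1385 = 114 deg C

Final answer: 114 deg C


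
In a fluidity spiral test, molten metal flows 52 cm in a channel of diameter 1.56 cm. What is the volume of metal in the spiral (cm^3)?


Formula: V = pi * (d/2)^2 * L  (cylinder volume)
Radius = 1.56/2 = 0.78 cm
V = pi * 0.78^2 * 52 = 99.3899 cm^3

Final answer: 99.3899 cm^3


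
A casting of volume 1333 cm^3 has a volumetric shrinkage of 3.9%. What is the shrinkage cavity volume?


Formula: V_shrink = V_casting * shrinkage_pct / 100
V_shrink = 1333 cm^3 * 3.9 / 100 = 51.9870 cm^3


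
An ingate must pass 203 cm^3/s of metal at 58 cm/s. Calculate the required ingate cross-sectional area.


Formula: A_ingate = Q / v  (continuity equation)
A = 203 cm^3/s / 58 cm/s = 3.5000 cm^2

Answer: 3.5000 cm^2


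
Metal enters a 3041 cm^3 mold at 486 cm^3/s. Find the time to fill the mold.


Formula: t_fill = V_mold / Q_flow
t = 3041 cm^3 / 486 cm^3/s = 6.2572 s

Answer: 6.2572 s


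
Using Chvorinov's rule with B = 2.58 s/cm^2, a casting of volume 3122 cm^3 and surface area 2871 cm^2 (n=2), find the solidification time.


Formula: t_s = B * (V/A)^n  (Chvorinov's rule, n=2)
Modulus M = V/A = 3122/2871 = 1.087426 cm
M^2 = 1.087426^2 = 1.182495 cm^2
t_s = 2.58 * 1.182495 = 3.0508 s

Final answer: 3.0508 s


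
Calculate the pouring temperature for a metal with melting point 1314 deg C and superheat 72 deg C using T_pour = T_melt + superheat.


Formula: T_pour = T_melt + Superheat
T_pour = 1314 + 72 = 1386 deg C

Final answer: 1386 deg C


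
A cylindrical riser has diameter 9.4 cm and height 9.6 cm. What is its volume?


Formula: V = pi * (D/2)^2 * H  (cylinder volume)
Radius = D/2 = 9.4/2 = 4.7 cm
V = pi * 4.7^2 * 9.6 = 666.2187 cm^3

Answer: 666.2187 cm^3


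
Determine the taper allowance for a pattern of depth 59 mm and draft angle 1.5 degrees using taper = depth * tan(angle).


Formula: taper = depth * tan(draft_angle)
tan(1.5 deg) = 0.0261859
taper = 59 mm * 0.0261859 = 1.5450 mm

Final answer: 1.5450 mm


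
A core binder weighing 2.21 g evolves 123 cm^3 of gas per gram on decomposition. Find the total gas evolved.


Formula: V_gas = W_binder * gas_evolution_rate
V = 2.21 g * 123 cm^3/g = 271.8300 cm^3


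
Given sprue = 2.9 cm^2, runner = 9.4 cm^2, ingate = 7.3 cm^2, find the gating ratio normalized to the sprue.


Sprue:Runner:Ingate = 1 : 9.4/2.9 : 7.3/2.9 = 1:3.24:2.52


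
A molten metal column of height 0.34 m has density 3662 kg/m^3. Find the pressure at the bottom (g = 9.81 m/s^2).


Formula: P = rho * g * h
rho * g = 3662 * 9.81 = 35924.22 N/m^3
P = 35924.22 * 0.34 = 12214.2348 Pa

Final answer: 12214.2348 Pa


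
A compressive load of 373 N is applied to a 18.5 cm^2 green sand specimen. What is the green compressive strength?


Formula: Compressive Strength = Force / Area
Strength = 373 N / 18.5 cm^2 = 20.1622 N/cm^2

20.1622 N/cm^2


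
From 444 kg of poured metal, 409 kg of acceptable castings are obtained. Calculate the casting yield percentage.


Formula: Casting Yield = (W_good / W_total) * 100
Yield = (409 kg / 444 kg) * 100 = 92.1171%

Final answer: 92.1171%


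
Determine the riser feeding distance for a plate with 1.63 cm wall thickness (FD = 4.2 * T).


Formula: FD = 4.2 * T  (riser feeding-distance rule)
FD = 4.2 * 1.63 cm = 6.8460 cm

Answer: 6.8460 cm


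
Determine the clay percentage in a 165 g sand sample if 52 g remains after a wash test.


Formula: Clay% = (W_total - W_washed) / W_total * 100
Clay mass = 165 - 52 = 113 g
Clay% = 113 / 165 * 100 = 68.4848%

68.4848%


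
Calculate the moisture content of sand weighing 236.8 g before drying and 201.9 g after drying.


Formula: MC = (W_wet - W_dry) / W_wet * 100
Water mass = 236.8 - 201.9 = 34.9 g
MC = 34.9 / 236.8 * 100 = 14.7382%

Answer: 14.7382%


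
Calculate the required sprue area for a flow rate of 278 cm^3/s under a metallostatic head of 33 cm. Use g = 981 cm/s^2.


Formula: v = sqrt(2*g*h), A = Q/v
Velocity: v = sqrt(2 * 981 * 33) = sqrt(64746) = 254.4524 cm/s
Sprue area: A = Q / v = 278 / 254.4524 = 1.0925 cm^2

Final answer: 1.0925 cm^2


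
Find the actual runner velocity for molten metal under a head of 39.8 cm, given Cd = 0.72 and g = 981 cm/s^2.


Formula: v = Cd * sqrt(2 * g * h)  (Torricelli with discharge coefficient)
2*g*h = 2 * 981 * 39.8 = 78087.6 cm^2/s^2
sqrt(78087.6) = 279.44159 cm/s
v = 0.72 * 279.44159 = 201.1979 cm/s

Answer: 201.1979 cm/s


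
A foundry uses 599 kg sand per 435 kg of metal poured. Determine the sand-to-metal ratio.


Formula: Sand-to-Metal Ratio = W_sand / W_metal
Ratio = 599 kg / 435 kg = 1.3770

Final answer: 1.3770


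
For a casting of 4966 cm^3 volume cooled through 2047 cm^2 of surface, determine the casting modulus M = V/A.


Formula: Casting Modulus M = V / A
M = 4966 cm^3 / 2047 cm^2 = 2.4260 cm

Answer: 2.4260 cm


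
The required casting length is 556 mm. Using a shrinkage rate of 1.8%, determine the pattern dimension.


Formula: L_pattern = L_casting * (1 + shrinkage_rate/100)
Shrinkage factor = 1 + 1.8/100 = 1.018
L_pattern = 556 mm * 1.018 = 566.0080 mm

566.0080 mm


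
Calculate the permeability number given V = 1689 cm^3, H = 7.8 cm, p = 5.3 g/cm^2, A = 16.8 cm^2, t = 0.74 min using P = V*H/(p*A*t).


Formula: Permeability Number P = (V * H) / (p * A * t)
Numerator: V * H = 1689 * 7.8 = 13174.2
Denominator: p * A * t = 5.3 * 16.8 * 0.74 = 65.8896
P = 13174.2 / 65.8896 = 199.9435

Final answer: 199.9435


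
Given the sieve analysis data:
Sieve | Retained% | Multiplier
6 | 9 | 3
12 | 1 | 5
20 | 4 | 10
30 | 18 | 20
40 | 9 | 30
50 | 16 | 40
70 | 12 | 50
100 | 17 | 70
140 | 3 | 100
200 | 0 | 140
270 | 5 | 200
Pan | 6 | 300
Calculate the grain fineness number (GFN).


Formula: GFN = sum(pct * multiplier) / sum(pct)
sum(pct * multiplier) = 6232
sum(pct) = 100
GFN = 6232 / 100 = 62.32

62.32


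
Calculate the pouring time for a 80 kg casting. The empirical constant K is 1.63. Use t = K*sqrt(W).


Formula: t = K * sqrt(W)
sqrt(W) = sqrt(80) = 8.94427
t = 1.63 * 8.94427 = 14.5792 s


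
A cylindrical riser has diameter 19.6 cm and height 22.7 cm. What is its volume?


Formula: V = pi * (D/2)^2 * H  (cylinder volume)
Radius = D/2 = 19.6/2 = 9.8 cm
V = pi * 9.8^2 * 22.7 = 6849.0113 cm^3

Answer: 6849.0113 cm^3


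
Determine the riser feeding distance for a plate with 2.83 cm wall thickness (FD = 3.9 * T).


Formula: FD = 3.9 * T  (riser feeding-distance rule)
FD = 3.9 * 2.83 cm = 11.0370 cm

11.0370 cm


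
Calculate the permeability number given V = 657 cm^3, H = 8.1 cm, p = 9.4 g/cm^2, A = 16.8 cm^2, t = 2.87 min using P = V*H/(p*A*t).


Formula: Permeability Number P = (V * H) / (p * A * t)
Numerator: V * H = 657 * 8.1 = 5321.7
Denominator: p * A * t = 9.4 * 16.8 * 2.87 = 453.2304
P = 5321.7 / 453.2304 = 11.7417


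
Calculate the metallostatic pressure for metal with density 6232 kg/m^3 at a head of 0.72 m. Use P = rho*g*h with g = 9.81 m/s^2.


Formula: P = rho * g * h
rho * g = 6232 * 9.81 = 61135.92 N/m^3
P = 61135.92 * 0.72 = 44017.8624 Pa

Answer: 44017.8624 Pa


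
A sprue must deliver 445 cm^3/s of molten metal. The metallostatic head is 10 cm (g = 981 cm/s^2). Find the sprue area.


Formula: v = sqrt(2*g*h), A = Q/v
Velocity: v = sqrt(2 * 981 * 10) = sqrt(19620) = 140.0714 cm/s
Sprue area: A = Q / v = 445 / 140.0714 = 3.1770 cm^2

Answer: 3.1770 cm^2


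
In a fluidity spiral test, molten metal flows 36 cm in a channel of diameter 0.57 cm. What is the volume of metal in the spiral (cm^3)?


Formula: V = pi * (d/2)^2 * L  (cylinder volume)
Radius = 0.57/2 = 0.285 cm
V = pi * 0.285^2 * 36 = 9.1863 cm^3


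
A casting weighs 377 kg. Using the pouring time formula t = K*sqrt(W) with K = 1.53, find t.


Formula: t = K * sqrt(W)
sqrt(W) = sqrt(377) = 19.41649
t = 1.53 * 19.41649 = 29.7072 s

Final answer: 29.7072 s


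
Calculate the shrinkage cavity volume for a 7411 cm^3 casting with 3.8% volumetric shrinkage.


Formula: V_shrink = V_casting * shrinkage_pct / 100
V_shrink = 7411 cm^3 * 3.8 / 100 = 281.6180 cm^3


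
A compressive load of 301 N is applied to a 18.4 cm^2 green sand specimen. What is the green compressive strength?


Formula: Compressive Strength = Force / Area
Strength = 301 N / 18.4 cm^2 = 16.3587 N/cm^2

Answer: 16.3587 N/cm^2


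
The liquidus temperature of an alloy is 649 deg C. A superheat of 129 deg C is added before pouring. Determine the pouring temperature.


Formula: T_pour = T_melt + Superheat
T_pour = 649 + 129 = 778 deg C

Answer: 778 deg C


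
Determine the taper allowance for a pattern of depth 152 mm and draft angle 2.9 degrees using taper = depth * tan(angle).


Formula: taper = depth * tan(draft_angle)
tan(2.9 deg) = 0.0506578
taper = 152 mm * 0.0506578 = 7.7000 mm


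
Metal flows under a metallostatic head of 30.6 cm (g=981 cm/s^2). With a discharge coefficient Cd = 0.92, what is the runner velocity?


Formula: v = Cd * sqrt(2 * g * h)  (Torricelli with discharge coefficient)
2*g*h = 2 * 981 * 30.6 = 60037.2 cm^2/s^2
sqrt(60037.2) = 245.02490 cm/s
v = 0.92 * 245.02490 = 225.4229 cm/s

Final answer: 225.4229 cm/s


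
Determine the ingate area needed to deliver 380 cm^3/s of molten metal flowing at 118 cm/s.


Formula: A_ingate = Q / v  (continuity equation)
A = 380 cm^3/s / 118 cm/s = 3.2203 cm^2

3.2203 cm^2


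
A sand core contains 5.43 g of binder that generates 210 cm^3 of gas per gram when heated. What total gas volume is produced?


Formula: V_gas = W_binder * gas_evolution_rate
V = 5.43 g * 210 cm^3/g = 1140.3000 cm^3

Final answer: 1140.3000 cm^3


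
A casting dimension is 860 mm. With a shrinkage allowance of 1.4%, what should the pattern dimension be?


Formula: L_pattern = L_casting * (1 + shrinkage_rate/100)
Shrinkage factor = 1 + 1.4/100 = 1.014
L_pattern = 860 mm * 1.014 = 872.0400 mm

Answer: 872.0400 mm


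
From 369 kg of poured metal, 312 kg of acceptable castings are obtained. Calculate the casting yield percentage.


Formula: Casting Yield = (W_good / W_total) * 100
Yield = (312 kg / 369 kg) * 100 = 84.5528%

Final answer: 84.5528%


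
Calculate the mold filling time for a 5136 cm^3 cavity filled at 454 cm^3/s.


Formula: t_fill = V_mold / Q_flow
t = 5136 cm^3 / 454 cm^3/s = 11.3128 s

11.3128 s


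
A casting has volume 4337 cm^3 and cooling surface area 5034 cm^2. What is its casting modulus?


Formula: Casting Modulus M = V / A
M = 4337 cm^3 / 5034 cm^2 = 0.8615 cm

0.8615 cm


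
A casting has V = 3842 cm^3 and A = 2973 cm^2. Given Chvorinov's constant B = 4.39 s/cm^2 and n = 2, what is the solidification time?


Formula: t_s = B * (V/A)^n  (Chvorinov's rule, n=2)
Modulus M = V/A = 3842/2973 = 1.292297 cm
M^2 = 1.292297^2 = 1.670032 cm^2
t_s = 4.39 * 1.670032 = 7.3314 s

7.3314 s


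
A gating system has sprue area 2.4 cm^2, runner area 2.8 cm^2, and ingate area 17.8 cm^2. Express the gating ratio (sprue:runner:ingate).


Sprue:Runner:Ingate = 1 : 2.8/2.4 : 17.8/2.4 = 1:1.17:7.42

1:1.17:7.42


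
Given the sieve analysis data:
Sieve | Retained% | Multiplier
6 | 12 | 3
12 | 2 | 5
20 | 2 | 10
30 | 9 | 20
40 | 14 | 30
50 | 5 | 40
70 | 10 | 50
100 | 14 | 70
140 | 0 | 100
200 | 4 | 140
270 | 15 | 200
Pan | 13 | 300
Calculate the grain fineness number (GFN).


Formula: GFN = sum(pct * multiplier) / sum(pct)
sum(pct * multiplier) = 9806
sum(pct) = 100
GFN = 9806 / 100 = 98.06

Final answer: 98.06


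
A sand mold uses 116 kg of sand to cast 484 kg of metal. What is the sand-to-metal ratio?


Formula: Sand-to-Metal Ratio = W_sand / W_metal
Ratio = 116 kg / 484 kg = 0.2397

Answer: 0.2397


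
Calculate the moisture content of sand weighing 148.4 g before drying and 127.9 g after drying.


Formula: MC = (W_wet - W_dry) / W_wet * 100
Water mass = 148.4 - 127.9 = 20.5 g
MC = 20.5 / 148.4 * 100 = 13.8140%

Answer: 13.8140%


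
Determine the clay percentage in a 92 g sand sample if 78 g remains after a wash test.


Formula: Clay% = (W_total - W_washed) / W_total * 100
Clay mass = 92 - 78 = 14 g
Clay% = 14 / 92 * 100 = 15.2174%


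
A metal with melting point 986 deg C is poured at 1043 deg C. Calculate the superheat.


Formula: Superheat = T_pour - T_melt
Superheat = 1043 - 986 = 57 deg C

57 deg C


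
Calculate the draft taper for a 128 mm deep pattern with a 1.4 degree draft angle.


Formula: taper = depth * tan(draft_angle)
tan(1.4 deg) = 0.0244395
taper = 128 mm * 0.0244395 = 3.1283 mm

3.1283 mm


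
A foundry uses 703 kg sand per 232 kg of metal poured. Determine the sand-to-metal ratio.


Formula: Sand-to-Metal Ratio = W_sand / W_metal
Ratio = 703 kg / 232 kg = 3.0302

Answer: 3.0302


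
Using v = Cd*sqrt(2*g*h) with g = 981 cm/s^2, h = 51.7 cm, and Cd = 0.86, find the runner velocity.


Formula: v = Cd * sqrt(2 * g * h)  (Torricelli with discharge coefficient)
2*g*h = 2 * 981 * 51.7 = 101435.4 cm^2/s^2
sqrt(101435.4) = 318.48925 cm/s
v = 0.86 * 318.48925 = 273.9008 cm/s

Answer: 273.9008 cm/s


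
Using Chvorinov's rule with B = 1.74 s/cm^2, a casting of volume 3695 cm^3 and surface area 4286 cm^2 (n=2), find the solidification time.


Formula: t_s = B * (V/A)^n  (Chvorinov's rule, n=2)
Modulus M = V/A = 3695/4286 = 0.862109 cm
M^2 = 0.862109^2 = 0.743232 cm^2
t_s = 1.74 * 0.743232 = 1.2932 s

Final answer: 1.2932 s


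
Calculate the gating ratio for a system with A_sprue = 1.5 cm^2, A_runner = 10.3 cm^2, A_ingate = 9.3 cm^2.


Sprue:Runner:Ingate = 1 : 10.3/1.5 : 9.3/1.5 = 1:6.87:6.20

Answer: 1:6.87:6.20


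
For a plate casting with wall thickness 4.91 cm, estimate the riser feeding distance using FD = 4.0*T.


Formula: FD = 4.0 * T  (riser feeding-distance rule)
FD = 4.0 * 4.91 cm = 19.6400 cm

Final answer: 19.6400 cm


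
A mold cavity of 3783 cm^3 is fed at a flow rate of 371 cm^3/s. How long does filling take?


Formula: t_fill = V_mold / Q_flow
t = 3783 cm^3 / 371 cm^3/s = 10.1968 s


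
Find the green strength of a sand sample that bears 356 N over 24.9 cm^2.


Formula: Compressive Strength = Force / Area
Strength = 356 N / 24.9 cm^2 = 14.2972 N/cm^2

14.2972 N/cm^2


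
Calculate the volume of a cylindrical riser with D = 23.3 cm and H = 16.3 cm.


Formula: V = pi * (D/2)^2 * H  (cylinder volume)
Radius = D/2 = 23.3/2 = 11.65 cm
V = pi * 11.65^2 * 16.3 = 6950.0724 cm^3

6950.0724 cm^3


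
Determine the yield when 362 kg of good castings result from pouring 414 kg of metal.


Formula: Casting Yield = (W_good / W_total) * 100
Yield = (362 kg / 414 kg) * 100 = 87.4396%


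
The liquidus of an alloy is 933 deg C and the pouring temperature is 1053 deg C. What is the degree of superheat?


Formula: Superheat = T_pour - T_melt
Superheat = 1053 - 933 = 120 deg C


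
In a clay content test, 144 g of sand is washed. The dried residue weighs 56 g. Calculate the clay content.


Formula: Clay% = (W_total - W_washed) / W_total * 100
Clay mass = 144 - 56 = 88 g
Clay% = 88 / 144 * 100 = 61.1111%

61.1111%


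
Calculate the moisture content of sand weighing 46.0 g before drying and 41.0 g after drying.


Formula: MC = (W_wet - W_dry) / W_wet * 100
Water mass = 46.0 - 41.0 = 5.0 g
MC = 5.0 / 46.0 * 100 = 10.8696%


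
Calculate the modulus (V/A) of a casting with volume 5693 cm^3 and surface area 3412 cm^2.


Formula: Casting Modulus M = V / A
M = 5693 cm^3 / 3412 cm^2 = 1.6685 cm

1.6685 cm


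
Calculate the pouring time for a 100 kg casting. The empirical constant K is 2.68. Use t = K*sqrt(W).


Formula: t = K * sqrt(W)
sqrt(W) = sqrt(100) = 10.00000
t = 2.68 * 10.00000 = 26.8000 s

Answer: 26.8000 s


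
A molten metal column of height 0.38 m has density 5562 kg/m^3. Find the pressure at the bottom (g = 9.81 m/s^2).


Formula: P = rho * g * h
rho * g = 5562 * 9.81 = 54563.22 N/m^3
P = 54563.22 * 0.38 = 20734.0236 Pa

Answer: 20734.0236 Pa


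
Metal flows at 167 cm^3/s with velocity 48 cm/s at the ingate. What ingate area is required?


Formula: A_ingate = Q / v  (continuity equation)
A = 167 cm^3/s / 48 cm/s = 3.4792 cm^2

Answer: 3.4792 cm^2


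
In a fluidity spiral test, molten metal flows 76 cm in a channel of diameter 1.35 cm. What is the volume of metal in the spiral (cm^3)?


Formula: V = pi * (d/2)^2 * L  (cylinder volume)
Radius = 1.35/2 = 0.675 cm
V = pi * 0.675^2 * 76 = 108.7855 cm^3

Answer: 108.7855 cm^3


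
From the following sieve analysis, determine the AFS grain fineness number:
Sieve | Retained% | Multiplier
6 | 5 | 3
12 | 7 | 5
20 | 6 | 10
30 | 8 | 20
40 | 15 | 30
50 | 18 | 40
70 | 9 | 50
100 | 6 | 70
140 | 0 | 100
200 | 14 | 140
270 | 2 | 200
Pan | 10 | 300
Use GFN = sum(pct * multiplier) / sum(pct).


Formula: GFN = sum(pct * multiplier) / sum(pct)
sum(pct * multiplier) = 7670
sum(pct) = 100
GFN = 7670 / 100 = 76.70


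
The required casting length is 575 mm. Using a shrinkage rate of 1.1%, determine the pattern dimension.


Formula: L_pattern = L_casting * (1 + shrinkage_rate/100)
Shrinkage factor = 1 + 1.1/100 = 1.011
L_pattern = 575 mm * 1.011 = 581.3250 mm

Final answer: 581.3250 mm


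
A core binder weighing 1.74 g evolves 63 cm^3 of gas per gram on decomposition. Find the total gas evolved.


Formula: V_gas = W_binder * gas_evolution_rate
V = 1.74 g * 63 cm^3/g = 109.6200 cm^3


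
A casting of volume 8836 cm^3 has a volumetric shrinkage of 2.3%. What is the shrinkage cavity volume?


Formula: V_shrink = V_casting * shrinkage_pct / 100
V_shrink = 8836 cm^3 * 2.3 / 100 = 203.2280 cm^3

Final answer: 203.2280 cm^3


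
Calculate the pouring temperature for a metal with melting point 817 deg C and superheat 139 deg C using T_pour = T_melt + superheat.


Formula: T_pour = T_melt + Superheat
T_pour = 817 + 139 = 956 deg C


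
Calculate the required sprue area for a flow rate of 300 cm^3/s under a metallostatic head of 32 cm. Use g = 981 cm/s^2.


Formula: v = sqrt(2*g*h), A = Q/v
Velocity: v = sqrt(2 * 981 * 32) = sqrt(62784) = 250.5674 cm/s
Sprue area: A = Q / v = 300 / 250.5674 = 1.1973 cm^2

Answer: 1.1973 cm^2


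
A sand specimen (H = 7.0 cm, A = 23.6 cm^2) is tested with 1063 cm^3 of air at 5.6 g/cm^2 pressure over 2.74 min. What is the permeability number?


Formula: Permeability Number P = (V * H) / (p * A * t)
Numerator: V * H = 1063 * 7.0 = 7441.0
Denominator: p * A * t = 5.6 * 23.6 * 2.74 = 362.1184
P = 7441.0 / 362.1184 = 20.5485


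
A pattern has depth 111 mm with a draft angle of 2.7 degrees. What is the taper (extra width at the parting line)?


Formula: taper = depth * tan(draft_angle)
tan(2.7 deg) = 0.0471588
taper = 111 mm * 0.0471588 = 5.2346 mm

Final answer: 5.2346 mm


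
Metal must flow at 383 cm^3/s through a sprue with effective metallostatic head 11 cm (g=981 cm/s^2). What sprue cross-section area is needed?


Formula: v = sqrt(2*g*h), A = Q/v
Velocity: v = sqrt(2 * 981 * 11) = sqrt(21582) = 146.9081 cm/s
Sprue area: A = Q / v = 383 / 146.9081 = 2.6071 cm^2

2.6071 cm^2


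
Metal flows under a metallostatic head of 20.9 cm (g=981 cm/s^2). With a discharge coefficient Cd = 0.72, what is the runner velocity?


Formula: v = Cd * sqrt(2 * g * h)  (Torricelli with discharge coefficient)
2*g*h = 2 * 981 * 20.9 = 41005.8 cm^2/s^2
sqrt(41005.8) = 202.49889 cm/s
v = 0.72 * 202.49889 = 145.7992 cm/s

Final answer: 145.7992 cm/s


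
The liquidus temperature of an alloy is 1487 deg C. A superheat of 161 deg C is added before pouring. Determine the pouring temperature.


Formula: T_pour = T_melt + Superheat
T_pour = 1487 + 161 = 1648 deg C

Answer: 1648 deg C


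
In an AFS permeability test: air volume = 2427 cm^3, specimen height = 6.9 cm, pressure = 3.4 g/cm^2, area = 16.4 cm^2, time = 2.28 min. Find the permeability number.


Formula: Permeability Number P = (V * H) / (p * A * t)
Numerator: V * H = 2427 * 6.9 = 16746.3
Denominator: p * A * t = 3.4 * 16.4 * 2.28 = 127.1328
P = 16746.3 / 127.1328 = 131.7229

Final answer: 131.7229
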